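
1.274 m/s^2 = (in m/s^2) 1.274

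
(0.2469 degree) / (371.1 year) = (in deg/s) 2.11e-11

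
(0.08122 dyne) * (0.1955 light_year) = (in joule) 1.502e+09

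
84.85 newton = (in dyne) 8.485e+06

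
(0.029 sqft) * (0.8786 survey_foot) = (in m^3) 0.0007215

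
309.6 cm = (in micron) 3.096e+06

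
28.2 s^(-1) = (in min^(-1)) 1692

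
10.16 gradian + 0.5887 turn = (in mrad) 3859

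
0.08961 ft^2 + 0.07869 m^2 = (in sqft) 0.9366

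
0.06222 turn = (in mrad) 390.9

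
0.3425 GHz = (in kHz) 3.425e+05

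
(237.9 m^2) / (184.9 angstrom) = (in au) 0.08601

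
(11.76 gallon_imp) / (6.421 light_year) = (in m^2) 8.801e-19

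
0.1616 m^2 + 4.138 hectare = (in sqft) 4.454e+05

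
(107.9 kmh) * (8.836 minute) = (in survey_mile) 9.874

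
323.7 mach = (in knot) 2.143e+05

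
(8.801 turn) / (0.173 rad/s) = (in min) 5.327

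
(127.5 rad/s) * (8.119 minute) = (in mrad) 6.211e+07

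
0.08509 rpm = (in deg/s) 0.5105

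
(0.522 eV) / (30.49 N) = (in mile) 1.704e-24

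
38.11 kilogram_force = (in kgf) 38.11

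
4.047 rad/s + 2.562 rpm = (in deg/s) 247.2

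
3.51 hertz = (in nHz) 3.51e+09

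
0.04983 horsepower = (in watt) 37.16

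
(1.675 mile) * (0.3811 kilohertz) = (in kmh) 3.698e+06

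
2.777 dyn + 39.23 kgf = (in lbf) 86.49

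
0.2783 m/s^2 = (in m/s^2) 0.2783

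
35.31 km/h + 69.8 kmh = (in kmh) 105.1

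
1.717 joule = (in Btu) 0.001627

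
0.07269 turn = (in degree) 26.17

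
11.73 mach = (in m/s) 3994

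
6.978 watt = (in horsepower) 0.009358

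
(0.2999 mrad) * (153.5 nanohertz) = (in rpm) 4.396e-10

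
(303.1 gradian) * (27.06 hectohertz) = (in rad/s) 1.288e+04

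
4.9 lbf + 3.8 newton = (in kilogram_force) 2.61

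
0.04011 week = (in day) 0.2808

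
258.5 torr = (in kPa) 34.46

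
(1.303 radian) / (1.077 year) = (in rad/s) 3.836e-08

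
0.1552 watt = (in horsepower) 0.0002081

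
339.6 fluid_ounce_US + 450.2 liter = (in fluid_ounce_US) 1.556e+04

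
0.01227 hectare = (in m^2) 122.7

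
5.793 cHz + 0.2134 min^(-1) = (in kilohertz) 6.149e-05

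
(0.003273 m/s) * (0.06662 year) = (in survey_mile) 4.273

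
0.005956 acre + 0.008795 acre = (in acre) 0.01475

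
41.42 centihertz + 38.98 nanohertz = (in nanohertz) 4.142e+08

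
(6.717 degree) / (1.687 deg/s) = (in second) 3.982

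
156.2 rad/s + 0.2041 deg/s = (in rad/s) 156.2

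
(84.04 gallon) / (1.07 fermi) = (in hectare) 2.973e+10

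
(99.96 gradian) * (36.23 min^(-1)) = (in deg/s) 54.32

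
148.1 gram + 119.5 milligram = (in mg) 1.482e+05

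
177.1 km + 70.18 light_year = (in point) 1.882e+21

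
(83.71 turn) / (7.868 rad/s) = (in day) 0.0007737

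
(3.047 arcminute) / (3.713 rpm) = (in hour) 6.332e-07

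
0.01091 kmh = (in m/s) 0.003031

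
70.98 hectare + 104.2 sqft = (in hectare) 70.98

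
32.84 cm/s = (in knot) 0.6384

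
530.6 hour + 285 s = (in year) 0.06058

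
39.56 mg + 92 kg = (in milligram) 9.2e+07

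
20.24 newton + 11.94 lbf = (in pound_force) 16.49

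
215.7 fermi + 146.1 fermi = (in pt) 1.026e-09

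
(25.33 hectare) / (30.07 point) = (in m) 2.388e+07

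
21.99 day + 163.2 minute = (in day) 22.1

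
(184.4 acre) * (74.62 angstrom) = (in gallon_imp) 1.225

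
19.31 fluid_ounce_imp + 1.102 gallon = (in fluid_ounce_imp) 166.1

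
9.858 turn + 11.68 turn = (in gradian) 8615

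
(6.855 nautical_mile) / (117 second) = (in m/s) 108.5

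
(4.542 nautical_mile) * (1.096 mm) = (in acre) 0.002278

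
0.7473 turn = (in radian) 4.695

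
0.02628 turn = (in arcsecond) 3.406e+04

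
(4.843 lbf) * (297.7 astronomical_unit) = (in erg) 9.594e+21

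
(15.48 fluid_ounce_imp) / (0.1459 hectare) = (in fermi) 3.015e+08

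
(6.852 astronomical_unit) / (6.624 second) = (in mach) 4.545e+08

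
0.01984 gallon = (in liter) 0.0751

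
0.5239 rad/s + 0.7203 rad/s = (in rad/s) 1.244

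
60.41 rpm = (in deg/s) 362.5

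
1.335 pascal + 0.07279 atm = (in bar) 0.07377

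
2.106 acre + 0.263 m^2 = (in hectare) 0.8523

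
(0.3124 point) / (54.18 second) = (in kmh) 7.323e-06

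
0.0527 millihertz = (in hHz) 5.27e-07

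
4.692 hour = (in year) 0.0005356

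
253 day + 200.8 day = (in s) 3.921e+07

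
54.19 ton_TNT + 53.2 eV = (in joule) 2.267e+11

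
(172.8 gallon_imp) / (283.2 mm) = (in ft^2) 29.86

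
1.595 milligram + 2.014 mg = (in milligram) 3.609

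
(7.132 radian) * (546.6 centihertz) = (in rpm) 372.3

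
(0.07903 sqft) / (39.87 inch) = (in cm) 0.725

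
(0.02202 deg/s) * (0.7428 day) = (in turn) 3.926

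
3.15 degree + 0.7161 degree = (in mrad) 67.48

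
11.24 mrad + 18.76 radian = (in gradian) 1195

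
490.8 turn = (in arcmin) 1.06e+07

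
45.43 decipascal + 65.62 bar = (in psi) 951.7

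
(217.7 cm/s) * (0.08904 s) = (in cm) 19.38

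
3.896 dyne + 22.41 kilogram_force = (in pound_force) 49.41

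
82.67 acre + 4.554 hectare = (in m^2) 3.801e+05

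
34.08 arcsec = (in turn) 2.63e-05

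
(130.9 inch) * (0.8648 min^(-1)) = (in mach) 0.0001407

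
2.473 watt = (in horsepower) 0.003316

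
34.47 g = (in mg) 3.447e+04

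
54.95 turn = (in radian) 345.3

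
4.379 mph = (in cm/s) 195.8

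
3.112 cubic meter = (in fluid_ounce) 1.052e+05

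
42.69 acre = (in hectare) 17.28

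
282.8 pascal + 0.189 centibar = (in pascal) 471.8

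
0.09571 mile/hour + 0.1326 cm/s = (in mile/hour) 0.09868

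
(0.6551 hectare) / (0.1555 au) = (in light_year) 2.977e-23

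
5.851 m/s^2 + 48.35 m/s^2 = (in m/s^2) 54.2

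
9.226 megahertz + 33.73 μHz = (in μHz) 9.226e+12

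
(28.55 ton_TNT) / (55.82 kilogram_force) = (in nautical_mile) 1.178e+05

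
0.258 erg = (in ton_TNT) 6.166e-18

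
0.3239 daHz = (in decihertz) 32.39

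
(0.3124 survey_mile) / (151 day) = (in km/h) 0.0001387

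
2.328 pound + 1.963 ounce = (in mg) 1.112e+06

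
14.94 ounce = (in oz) 14.94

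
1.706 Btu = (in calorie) 430.2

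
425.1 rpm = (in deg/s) 2551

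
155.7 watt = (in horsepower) 0.2088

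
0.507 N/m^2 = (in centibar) 0.000507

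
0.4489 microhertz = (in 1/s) 4.489e-07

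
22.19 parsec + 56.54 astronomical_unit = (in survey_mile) 4.255e+14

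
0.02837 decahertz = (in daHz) 0.02837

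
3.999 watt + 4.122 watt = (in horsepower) 0.01089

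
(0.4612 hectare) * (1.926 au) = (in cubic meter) 1.329e+15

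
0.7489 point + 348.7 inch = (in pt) 2.511e+04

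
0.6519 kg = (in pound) 1.437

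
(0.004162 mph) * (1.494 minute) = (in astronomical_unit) 1.115e-12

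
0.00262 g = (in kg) 2.62e-06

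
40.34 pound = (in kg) 18.3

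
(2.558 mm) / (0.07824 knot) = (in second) 0.06355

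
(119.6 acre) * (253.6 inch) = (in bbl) 1.961e+07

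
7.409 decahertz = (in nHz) 7.409e+10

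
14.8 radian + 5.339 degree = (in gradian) 948.1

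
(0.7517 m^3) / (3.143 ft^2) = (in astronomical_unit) 1.721e-11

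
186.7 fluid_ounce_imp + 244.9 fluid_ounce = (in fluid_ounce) 424.3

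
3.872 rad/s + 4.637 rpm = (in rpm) 41.61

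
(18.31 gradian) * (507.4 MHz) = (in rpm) 1.394e+09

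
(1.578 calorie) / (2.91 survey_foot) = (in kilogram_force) 0.759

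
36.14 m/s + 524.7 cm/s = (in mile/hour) 92.58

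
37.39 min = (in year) 7.114e-05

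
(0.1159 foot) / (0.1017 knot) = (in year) 2.141e-08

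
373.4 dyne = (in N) 0.003734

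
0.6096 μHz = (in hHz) 6.096e-09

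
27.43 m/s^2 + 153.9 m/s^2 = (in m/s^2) 181.3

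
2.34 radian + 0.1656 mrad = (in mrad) 2340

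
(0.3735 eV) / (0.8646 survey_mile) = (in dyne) 4.301e-18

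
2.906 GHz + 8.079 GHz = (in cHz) 1.098e+12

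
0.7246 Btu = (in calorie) 182.7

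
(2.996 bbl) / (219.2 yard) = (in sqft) 0.02558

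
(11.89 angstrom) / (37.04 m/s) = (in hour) 8.917e-15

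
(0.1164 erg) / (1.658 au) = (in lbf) 1.055e-20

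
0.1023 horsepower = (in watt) 76.29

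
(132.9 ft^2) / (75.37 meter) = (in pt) 464.4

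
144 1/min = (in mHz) 2400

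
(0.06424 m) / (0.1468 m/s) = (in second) 0.4376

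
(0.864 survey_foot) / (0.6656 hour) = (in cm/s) 0.01099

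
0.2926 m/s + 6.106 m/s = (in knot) 12.44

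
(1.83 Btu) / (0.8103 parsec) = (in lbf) 1.736e-14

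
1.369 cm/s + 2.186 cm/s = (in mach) 0.0001044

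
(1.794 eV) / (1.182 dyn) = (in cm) 2.432e-12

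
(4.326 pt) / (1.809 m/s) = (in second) 0.0008436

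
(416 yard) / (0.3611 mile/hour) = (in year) 7.472e-05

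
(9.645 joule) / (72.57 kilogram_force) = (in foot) 0.04446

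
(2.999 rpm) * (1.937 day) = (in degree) 3.011e+06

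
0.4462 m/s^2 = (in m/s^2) 0.4462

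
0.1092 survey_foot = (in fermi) 3.328e+13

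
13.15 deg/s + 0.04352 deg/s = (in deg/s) 13.19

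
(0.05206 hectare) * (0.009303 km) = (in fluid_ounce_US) 1.638e+08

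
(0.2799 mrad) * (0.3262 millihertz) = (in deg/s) 5.231e-06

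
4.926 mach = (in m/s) 1677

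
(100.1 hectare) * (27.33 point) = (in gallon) 2.55e+06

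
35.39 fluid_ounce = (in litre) 1.047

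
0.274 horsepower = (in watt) 204.3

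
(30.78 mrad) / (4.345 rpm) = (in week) 1.119e-07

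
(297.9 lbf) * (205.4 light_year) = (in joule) 2.575e+21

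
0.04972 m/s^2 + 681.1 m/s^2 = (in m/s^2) 681.1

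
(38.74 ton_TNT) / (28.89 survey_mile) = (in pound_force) 7.837e+05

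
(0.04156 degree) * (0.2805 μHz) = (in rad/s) 2.035e-10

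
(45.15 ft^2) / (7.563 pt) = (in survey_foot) 5158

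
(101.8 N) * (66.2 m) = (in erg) 6.739e+10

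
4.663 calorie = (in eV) 1.218e+20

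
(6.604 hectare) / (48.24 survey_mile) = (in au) 5.686e-12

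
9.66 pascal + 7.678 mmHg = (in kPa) 1.033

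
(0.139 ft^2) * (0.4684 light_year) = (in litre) 5.723e+16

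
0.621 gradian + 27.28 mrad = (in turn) 0.005894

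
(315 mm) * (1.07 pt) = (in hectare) 1.189e-08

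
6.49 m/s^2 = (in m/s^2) 6.49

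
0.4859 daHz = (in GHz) 4.859e-09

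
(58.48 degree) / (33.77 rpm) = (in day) 3.34e-06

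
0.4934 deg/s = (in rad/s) 0.008611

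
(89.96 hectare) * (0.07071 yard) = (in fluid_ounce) 1.967e+09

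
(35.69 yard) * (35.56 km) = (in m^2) 1.16e+06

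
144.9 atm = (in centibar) 1.468e+04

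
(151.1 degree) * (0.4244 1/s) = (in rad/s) 1.119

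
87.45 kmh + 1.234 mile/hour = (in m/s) 24.84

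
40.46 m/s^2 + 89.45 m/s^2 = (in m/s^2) 129.9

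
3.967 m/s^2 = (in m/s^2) 3.967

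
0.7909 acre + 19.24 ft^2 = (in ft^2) 3.447e+04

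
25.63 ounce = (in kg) 0.7266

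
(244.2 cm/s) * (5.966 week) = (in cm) 8.811e+08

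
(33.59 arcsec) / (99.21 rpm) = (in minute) 2.612e-07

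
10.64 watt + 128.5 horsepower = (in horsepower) 128.5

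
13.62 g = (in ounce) 0.4804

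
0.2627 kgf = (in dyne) 2.576e+05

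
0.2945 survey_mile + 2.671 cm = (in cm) 4.74e+04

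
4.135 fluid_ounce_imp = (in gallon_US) 0.03104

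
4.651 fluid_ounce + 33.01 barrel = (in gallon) 1386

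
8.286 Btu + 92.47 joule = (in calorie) 2112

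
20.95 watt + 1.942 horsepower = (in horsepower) 1.97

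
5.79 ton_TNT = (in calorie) 5.79e+09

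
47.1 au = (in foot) 2.312e+13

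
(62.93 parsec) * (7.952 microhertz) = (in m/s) 1.544e+13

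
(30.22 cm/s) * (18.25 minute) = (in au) 2.212e-09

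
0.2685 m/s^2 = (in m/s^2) 0.2685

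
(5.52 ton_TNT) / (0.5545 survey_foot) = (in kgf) 1.393e+10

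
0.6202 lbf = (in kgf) 0.2813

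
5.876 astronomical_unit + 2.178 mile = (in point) 2.492e+15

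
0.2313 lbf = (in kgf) 0.1049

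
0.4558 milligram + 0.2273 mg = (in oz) 2.41e-05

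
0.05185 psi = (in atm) 0.003528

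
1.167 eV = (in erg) 1.87e-12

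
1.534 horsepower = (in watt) 1144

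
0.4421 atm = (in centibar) 44.8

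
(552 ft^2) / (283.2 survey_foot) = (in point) 1684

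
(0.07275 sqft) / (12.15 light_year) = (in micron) 5.88e-14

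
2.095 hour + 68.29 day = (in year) 0.1873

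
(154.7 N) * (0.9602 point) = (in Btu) 4.967e-05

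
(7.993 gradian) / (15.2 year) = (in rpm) 2.501e-09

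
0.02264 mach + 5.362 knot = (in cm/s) 1047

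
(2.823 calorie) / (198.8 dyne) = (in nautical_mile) 3.208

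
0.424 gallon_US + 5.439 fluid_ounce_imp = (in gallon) 0.4648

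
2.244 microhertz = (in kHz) 2.244e-09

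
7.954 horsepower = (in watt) 5931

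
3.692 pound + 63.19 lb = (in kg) 30.34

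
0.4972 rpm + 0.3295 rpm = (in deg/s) 4.96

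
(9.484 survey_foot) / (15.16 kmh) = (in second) 0.6865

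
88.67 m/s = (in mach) 0.2604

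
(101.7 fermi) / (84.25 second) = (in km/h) 4.346e-15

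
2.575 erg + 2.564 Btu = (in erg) 2.705e+10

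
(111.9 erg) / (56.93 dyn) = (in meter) 0.01966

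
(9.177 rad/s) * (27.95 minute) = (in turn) 2449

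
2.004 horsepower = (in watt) 1494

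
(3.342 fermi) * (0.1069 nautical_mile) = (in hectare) 6.616e-17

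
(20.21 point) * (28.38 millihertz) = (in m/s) 0.0002023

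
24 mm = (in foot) 0.07874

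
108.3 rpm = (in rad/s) 11.34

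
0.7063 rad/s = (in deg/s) 40.47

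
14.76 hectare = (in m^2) 1.476e+05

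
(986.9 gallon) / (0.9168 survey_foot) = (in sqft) 143.9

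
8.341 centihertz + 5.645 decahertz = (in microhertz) 5.653e+07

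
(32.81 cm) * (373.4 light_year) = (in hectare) 1.159e+14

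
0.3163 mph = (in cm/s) 14.14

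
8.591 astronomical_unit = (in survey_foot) 4.217e+12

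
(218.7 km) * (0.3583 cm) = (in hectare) 0.07836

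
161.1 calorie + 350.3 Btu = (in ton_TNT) 8.849e-05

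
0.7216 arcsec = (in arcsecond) 0.7216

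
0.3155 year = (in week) 16.45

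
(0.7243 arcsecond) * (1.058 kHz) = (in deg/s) 0.2129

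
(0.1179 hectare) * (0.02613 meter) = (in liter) 3.081e+04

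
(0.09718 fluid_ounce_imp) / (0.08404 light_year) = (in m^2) 3.473e-21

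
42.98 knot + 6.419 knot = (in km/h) 91.49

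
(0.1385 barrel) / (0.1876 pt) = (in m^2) 332.7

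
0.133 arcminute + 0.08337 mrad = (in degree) 0.006993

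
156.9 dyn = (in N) 0.001569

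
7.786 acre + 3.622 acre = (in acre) 11.41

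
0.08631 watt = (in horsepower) 0.0001157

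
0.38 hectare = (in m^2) 3800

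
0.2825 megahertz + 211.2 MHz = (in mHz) 2.115e+11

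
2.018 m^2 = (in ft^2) 21.72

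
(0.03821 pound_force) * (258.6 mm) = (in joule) 0.04395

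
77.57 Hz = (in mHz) 7.757e+04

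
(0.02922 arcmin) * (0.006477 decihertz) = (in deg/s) 3.154e-07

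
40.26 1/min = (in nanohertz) 6.71e+08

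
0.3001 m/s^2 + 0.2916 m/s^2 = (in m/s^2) 0.5917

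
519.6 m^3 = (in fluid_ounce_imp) 1.829e+07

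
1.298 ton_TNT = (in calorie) 1.298e+09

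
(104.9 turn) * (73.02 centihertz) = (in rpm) 4596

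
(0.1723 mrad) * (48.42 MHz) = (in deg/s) 4.78e+05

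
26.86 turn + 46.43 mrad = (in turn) 26.87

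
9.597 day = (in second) 8.292e+05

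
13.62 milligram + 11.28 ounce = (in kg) 0.3198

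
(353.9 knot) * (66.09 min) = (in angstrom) 7.219e+15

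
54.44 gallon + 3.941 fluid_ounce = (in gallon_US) 54.47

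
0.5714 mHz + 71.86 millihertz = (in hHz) 0.0007243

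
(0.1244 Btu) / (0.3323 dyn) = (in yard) 4.319e+07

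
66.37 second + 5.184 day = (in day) 5.185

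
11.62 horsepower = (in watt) 8665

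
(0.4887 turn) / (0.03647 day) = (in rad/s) 0.0009745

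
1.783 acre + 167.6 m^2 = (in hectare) 0.7383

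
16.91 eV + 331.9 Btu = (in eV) 2.186e+24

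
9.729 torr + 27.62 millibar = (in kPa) 4.059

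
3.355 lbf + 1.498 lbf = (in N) 21.59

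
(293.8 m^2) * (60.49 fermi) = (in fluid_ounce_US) 6.009e-07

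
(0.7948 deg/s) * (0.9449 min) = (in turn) 0.1252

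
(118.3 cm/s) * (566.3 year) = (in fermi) 2.113e+25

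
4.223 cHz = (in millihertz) 42.23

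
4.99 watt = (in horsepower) 0.006692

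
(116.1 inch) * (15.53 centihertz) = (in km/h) 1.649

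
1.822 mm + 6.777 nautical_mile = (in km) 12.55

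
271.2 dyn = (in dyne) 271.2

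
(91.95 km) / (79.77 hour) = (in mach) 0.0009404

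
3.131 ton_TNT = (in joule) 1.31e+10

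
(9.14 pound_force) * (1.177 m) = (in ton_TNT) 1.144e-08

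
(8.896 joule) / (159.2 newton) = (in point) 158.4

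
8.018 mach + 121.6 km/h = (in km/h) 9950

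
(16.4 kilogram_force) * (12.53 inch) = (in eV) 3.195e+20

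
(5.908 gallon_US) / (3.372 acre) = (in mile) 1.018e-09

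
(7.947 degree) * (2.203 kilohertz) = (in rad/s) 305.6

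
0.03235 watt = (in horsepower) 4.338e-05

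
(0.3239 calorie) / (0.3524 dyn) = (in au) 2.571e-06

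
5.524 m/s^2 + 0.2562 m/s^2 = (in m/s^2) 5.78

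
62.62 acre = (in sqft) 2.728e+06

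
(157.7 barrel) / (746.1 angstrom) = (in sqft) 3.617e+09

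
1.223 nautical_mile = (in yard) 2477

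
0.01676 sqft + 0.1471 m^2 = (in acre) 3.673e-05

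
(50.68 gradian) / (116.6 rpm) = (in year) 2.067e-09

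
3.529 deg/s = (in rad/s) 0.06159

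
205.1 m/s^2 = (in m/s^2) 205.1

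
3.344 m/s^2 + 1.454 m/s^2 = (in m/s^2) 4.798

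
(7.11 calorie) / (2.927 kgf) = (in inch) 40.8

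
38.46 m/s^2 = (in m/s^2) 38.46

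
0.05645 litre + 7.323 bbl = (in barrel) 7.323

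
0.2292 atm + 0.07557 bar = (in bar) 0.3078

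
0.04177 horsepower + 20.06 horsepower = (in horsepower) 20.1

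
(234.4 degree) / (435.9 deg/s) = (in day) 6.224e-06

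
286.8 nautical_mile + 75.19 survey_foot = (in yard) 5.809e+05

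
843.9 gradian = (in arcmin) 4.557e+04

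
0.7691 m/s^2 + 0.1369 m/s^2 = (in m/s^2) 0.906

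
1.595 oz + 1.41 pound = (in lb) 1.51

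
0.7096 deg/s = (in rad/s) 0.01238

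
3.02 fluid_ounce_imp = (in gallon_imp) 0.01888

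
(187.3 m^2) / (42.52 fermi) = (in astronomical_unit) 2.945e+04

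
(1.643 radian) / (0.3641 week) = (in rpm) 7.125e-05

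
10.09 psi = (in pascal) 6.957e+04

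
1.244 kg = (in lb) 2.743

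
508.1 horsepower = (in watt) 3.789e+05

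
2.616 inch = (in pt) 188.4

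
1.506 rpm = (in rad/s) 0.1577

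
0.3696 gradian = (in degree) 0.3326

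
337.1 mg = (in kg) 0.0003371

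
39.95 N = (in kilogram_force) 4.074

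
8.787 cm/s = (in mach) 0.0002581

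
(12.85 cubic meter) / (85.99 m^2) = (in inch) 5.883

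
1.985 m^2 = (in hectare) 0.0001985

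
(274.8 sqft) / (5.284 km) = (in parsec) 1.566e-19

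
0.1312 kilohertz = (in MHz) 0.0001312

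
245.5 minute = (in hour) 4.092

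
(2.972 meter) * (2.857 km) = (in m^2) 8491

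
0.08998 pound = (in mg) 4.081e+04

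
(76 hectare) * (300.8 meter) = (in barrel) 1.438e+09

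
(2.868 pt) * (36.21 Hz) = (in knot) 0.07121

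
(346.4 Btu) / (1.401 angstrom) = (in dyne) 2.609e+20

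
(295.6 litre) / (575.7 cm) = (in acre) 1.269e-05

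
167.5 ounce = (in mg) 4.749e+06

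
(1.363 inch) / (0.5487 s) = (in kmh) 0.2271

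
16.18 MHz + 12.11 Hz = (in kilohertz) 1.618e+04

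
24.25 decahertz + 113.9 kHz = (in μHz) 1.141e+11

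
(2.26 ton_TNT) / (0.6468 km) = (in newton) 1.462e+07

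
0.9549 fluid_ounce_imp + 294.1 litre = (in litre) 294.1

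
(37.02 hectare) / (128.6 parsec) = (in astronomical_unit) 6.236e-25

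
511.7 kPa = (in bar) 5.117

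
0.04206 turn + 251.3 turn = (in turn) 251.3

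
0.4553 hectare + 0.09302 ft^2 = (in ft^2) 4.901e+04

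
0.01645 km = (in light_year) 1.739e-15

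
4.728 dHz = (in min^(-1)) 28.37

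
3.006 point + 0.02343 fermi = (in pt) 3.006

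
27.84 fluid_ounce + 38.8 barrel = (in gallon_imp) 1357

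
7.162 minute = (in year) 1.363e-05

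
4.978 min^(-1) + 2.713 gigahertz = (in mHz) 2.713e+12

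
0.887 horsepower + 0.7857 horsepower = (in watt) 1247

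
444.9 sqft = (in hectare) 0.004133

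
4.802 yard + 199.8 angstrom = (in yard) 4.802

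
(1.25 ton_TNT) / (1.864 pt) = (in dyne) 7.953e+17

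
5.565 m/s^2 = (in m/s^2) 5.565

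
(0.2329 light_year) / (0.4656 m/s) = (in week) 7.825e+09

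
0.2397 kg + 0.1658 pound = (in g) 314.9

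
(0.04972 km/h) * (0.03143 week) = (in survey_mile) 0.1631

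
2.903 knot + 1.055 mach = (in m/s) 360.7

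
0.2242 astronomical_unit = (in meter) 3.354e+10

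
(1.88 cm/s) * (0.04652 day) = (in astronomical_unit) 5.051e-10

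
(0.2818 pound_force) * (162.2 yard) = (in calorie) 44.43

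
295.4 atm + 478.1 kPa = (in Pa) 3.041e+07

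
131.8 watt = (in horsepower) 0.1767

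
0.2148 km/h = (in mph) 0.1335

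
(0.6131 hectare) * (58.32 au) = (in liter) 5.349e+19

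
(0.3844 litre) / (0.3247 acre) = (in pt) 0.0008292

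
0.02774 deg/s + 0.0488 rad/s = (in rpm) 0.4706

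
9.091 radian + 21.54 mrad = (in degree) 522.1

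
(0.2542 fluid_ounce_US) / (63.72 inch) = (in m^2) 4.645e-06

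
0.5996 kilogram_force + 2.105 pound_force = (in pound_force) 3.427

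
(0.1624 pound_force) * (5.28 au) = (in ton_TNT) 136.4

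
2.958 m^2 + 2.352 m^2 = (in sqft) 57.16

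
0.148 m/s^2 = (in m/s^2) 0.148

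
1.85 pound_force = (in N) 8.229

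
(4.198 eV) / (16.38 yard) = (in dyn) 4.491e-15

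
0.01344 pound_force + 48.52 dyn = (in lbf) 0.01355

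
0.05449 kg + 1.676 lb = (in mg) 8.147e+05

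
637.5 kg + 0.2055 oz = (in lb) 1405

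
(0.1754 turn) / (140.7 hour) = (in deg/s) 0.0001247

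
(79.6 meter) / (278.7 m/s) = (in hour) 7.934e-05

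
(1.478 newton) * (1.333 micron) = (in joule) 1.97e-06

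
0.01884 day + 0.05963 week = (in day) 0.4363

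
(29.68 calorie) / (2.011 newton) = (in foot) 202.6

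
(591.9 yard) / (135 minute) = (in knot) 0.1299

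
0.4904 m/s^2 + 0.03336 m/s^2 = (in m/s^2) 0.5238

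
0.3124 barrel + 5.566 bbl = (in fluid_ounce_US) 3.16e+04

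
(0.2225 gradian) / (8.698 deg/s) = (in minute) 0.0003837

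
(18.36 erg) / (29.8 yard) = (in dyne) 0.006738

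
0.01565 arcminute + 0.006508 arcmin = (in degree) 0.0003693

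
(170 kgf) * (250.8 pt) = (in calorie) 35.25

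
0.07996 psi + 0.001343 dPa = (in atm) 0.005441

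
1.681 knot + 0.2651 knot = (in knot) 1.946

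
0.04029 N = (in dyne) 4029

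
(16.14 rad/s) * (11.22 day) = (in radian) 1.565e+07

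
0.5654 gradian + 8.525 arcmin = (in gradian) 0.7233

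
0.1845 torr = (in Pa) 24.6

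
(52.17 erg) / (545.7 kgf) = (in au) 6.517e-21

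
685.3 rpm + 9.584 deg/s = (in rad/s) 71.93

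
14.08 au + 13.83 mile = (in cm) 2.106e+14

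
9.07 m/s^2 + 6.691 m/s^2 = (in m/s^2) 15.76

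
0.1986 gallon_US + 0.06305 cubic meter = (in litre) 63.8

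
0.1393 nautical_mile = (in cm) 2.58e+04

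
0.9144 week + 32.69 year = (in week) 1705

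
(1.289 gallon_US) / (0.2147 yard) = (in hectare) 2.485e-06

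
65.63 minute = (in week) 0.006511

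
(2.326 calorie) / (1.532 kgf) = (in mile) 0.0004025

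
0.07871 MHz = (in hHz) 787.1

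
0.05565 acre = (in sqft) 2424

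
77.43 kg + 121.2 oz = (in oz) 2852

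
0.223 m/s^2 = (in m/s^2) 0.223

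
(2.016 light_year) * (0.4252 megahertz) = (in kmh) 2.92e+22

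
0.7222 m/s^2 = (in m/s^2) 0.7222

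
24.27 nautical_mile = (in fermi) 4.495e+19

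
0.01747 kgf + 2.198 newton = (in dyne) 2.369e+05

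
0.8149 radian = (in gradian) 51.88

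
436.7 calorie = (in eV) 1.14e+22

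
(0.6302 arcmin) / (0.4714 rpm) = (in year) 1.178e-10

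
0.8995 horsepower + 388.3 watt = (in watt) 1059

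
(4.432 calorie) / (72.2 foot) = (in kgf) 0.08592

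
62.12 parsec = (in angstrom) 1.917e+28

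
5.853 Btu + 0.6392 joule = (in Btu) 5.854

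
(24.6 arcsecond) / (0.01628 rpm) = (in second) 0.06996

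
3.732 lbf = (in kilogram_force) 1.693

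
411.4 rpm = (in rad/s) 43.08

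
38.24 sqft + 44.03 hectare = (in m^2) 4.403e+05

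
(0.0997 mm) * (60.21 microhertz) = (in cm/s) 6.003e-07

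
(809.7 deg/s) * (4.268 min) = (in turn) 576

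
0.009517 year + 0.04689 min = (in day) 3.474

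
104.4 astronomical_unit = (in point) 4.427e+16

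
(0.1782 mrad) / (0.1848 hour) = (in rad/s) 2.679e-07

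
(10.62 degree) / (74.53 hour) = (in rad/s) 6.908e-07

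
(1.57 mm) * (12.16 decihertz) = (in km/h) 0.006873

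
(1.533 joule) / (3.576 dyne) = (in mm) 4.287e+07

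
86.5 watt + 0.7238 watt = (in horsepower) 0.117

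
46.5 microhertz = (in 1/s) 4.65e-05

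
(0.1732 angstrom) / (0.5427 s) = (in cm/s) 3.191e-09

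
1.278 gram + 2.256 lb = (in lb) 2.259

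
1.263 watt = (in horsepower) 0.001694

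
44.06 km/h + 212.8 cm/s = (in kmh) 51.72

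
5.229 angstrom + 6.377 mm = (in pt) 18.08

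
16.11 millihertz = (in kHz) 1.611e-05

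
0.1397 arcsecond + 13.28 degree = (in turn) 0.03689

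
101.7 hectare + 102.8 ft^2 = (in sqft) 1.095e+07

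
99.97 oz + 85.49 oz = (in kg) 5.258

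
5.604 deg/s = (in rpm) 0.934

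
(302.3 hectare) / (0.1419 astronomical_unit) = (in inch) 0.005607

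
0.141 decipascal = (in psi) 2.045e-06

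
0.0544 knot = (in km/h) 0.1007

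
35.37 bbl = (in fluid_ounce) 1.901e+05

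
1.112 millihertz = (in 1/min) 0.06672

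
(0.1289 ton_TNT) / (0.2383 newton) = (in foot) 7.425e+09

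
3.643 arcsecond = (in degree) 0.001012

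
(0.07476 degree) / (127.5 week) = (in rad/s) 1.692e-11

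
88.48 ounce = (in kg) 2.508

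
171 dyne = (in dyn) 171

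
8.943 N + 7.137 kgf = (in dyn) 7.893e+06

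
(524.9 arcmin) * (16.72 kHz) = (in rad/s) 2553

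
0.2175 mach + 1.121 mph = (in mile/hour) 166.8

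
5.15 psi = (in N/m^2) 3.551e+04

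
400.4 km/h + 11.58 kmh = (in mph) 256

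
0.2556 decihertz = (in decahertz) 0.002556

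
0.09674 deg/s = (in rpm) 0.01612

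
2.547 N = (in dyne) 2.547e+05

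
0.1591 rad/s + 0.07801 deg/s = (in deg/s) 9.194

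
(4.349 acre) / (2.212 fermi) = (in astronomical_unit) 5.319e+07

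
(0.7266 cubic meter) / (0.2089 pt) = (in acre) 2.436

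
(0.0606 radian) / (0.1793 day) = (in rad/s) 3.912e-06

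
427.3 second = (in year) 1.355e-05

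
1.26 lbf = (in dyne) 5.605e+05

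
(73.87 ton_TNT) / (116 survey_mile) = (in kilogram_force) 1.688e+05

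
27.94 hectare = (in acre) 69.04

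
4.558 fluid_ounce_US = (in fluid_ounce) 4.558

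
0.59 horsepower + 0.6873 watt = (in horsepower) 0.5909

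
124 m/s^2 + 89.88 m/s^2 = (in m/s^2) 213.9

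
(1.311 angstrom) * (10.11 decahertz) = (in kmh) 4.772e-08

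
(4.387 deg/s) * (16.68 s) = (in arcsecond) 2.634e+05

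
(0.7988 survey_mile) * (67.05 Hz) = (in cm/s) 8.62e+06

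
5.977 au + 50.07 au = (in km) 8.385e+09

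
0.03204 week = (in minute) 323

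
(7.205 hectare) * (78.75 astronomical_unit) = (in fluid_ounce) 2.87e+22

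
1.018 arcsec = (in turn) 7.855e-07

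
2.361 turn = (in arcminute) 5.1e+04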